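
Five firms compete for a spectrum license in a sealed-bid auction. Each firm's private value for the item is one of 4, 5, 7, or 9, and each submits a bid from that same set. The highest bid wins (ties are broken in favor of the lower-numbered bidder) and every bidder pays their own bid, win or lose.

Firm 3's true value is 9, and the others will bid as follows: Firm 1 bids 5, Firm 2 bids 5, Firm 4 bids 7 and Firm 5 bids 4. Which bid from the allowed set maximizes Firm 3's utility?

7

Bid 4: loses but pays 4, utility -4.
Bid 5: loses but pays 5, utility -5.
Bid 7: wins, pays 7, utility 9 - 7 = 2.
Bid 9: wins, pays 9, utility 9 - 9 = 0.
The best choice is 7 with utility 2.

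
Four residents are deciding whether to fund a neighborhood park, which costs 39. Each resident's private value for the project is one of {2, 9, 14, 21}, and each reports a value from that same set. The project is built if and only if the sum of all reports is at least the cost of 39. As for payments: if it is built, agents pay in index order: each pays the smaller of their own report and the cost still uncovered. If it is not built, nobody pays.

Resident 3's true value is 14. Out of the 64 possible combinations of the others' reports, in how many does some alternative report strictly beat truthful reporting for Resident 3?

38

Others report (2, 9, 21): truth gives 0; report 9 gives 5 > 0. Violating.
Others report (2, 14, 14): truth gives 0; report 9 gives 5 > 0. Violating.
Others report (2, 14, 21): truth gives 0; report 2 gives 12 > 0. Violating.
Others report (2, 21, 9): truth gives 0; report 9 gives 5 > 0. Violating.
Others report (2, 2, 2): truth gives 0; no alternative beats it.
Others report (2, 2, 9): truth gives 0; no alternative beats it.
(Checking all 64 profiles: 38 have a profitable deviation, 26 do not.)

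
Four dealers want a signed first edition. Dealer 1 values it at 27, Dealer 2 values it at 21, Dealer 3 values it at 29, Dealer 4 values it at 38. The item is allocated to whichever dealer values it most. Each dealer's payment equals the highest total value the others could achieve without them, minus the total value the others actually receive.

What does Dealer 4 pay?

29

Dealer 4 has the highest value and receives the item.
Without Dealer 4, the item would go to the next-highest value, 29, so the others could achieve 29.
With Dealer 4 present and winning, the others receive nothing, so their total is 0.
Payment = 29 - 0 = 29.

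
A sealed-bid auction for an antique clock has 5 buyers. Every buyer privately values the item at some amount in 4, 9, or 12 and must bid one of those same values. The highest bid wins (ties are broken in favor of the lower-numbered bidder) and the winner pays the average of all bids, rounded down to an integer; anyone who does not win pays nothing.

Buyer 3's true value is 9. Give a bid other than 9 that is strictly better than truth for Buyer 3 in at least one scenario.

12

Suppose Buyer 1 bids 4, Buyer 2 bids 4, Buyer 4 bids 4 and Buyer 5 bids 12.
Bid 9: loses, pays 0, utility 0.
Bid 12: wins, pays 7, utility 9 - 7 = 2.
So bidding 12 beats truth here (2 > 0).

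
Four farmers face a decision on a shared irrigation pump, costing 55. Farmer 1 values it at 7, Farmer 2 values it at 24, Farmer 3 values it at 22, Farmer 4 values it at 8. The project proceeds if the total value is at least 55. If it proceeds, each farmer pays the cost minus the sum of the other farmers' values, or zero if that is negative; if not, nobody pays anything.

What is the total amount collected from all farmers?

37

Total value 61 ≥ cost 55, so it is built.
Farmer 1: others sum to 54; max(0, 55 - 54) = 1.
Farmer 2: others sum to 37; max(0, 55 - 37) = 18.
Farmer 3: others sum to 39; max(0, 55 - 39) = 16.
Farmer 4: others sum to 53; max(0, 55 - 53) = 2.
Total collected = 1 + 18 + 16 + 2 = 37.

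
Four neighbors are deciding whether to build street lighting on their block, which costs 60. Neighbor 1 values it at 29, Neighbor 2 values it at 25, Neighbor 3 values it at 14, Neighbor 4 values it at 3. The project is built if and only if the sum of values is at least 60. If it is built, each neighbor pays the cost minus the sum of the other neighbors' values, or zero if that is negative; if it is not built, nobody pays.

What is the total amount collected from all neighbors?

Total value 71 ≥ cost 60, so it is built.
Neighbor 1: others sum to 42; max(0, 60 - 42) = 18.
Neighbor 2: others sum to 46; max(0, 60 - 46) = 14.
Neighbor 3: others sum to 57; max(0, 60 - 57) = 3.
Neighbor 4: others sum to 68; max(0, 60 - 68) = 0.
Total collected = 18 + 14 + 3 + 0 = 35.

35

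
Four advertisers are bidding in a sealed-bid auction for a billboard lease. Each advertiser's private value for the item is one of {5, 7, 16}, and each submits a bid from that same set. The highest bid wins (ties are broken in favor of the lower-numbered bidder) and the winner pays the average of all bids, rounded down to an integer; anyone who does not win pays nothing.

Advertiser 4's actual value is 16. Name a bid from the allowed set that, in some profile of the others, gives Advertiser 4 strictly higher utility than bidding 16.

Suppose Advertiser 1 bids 5, Advertiser 2 bids 5 and Advertiser 3 bids 5.
Bid 16: wins, pays 7, utility 16 - 7 = 9.
Bid 7: wins, pays 5, utility 16 - 5 = 11.
So bidding 7 beats truth here (11 > 9).

7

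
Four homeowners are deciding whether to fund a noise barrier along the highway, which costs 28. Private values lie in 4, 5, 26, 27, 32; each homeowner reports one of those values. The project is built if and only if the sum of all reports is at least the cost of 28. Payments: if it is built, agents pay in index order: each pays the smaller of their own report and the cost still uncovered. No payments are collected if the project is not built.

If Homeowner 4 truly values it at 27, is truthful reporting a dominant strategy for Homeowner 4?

Yes

Check each profile of the others' reports and compare truth against every alternative report.
Others report (4, 4, 26): truth gives 27, best alternative gives 27.
Others report (4, 4, 27): truth gives 27, best alternative gives 27.
Others report (4, 4, 32): truth gives 27, best alternative gives 27.
Others report (4, 5, 26): truth gives 27, best alternative gives 27.
Others report (4, 5, 27): truth gives 27, best alternative gives 27.
Others report (4, 5, 32): truth gives 27, best alternative gives 27.
(Remaining 119 profiles checked similarly; truth is weakly best in each.)
In every case the truthful report is at least as good as any alternative, so it is a dominant strategy.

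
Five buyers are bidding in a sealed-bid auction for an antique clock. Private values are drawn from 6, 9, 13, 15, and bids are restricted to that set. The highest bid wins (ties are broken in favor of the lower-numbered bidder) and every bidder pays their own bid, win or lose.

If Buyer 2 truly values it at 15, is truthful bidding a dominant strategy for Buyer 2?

Consider the case where Buyer 1 bids 6, Buyer 3 bids 6, Buyer 4 bids 6 and Buyer 5 bids 6.
Truthful bid 15: wins, pays 15, utility 15 - 15 = 0.
Bid 9 instead: wins, pays 9, utility 15 - 9 = 6.
Since 6 > 0, bidding 9 is strictly better here, so truthful bidding is not dominant.

No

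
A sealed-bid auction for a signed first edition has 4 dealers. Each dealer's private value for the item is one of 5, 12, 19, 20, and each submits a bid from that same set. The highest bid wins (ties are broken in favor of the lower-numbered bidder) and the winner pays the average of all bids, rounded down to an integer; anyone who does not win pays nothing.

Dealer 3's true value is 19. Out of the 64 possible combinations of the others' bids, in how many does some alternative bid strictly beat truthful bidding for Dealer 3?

24

Others bid (5, 5, 5): truth gives 11; bid 12 gives 13 > 11. Violating.
Others bid (5, 5, 12): truth gives 9; bid 12 gives 11 > 9. Violating.
Others bid (5, 5, 20): truth gives 0; bid 20 gives 7 > 0. Violating.
Others bid (5, 12, 20): truth gives 0; bid 20 gives 5 > 0. Violating.
Others bid (5, 5, 19): truth gives 7; no alternative beats it.
Others bid (5, 12, 5): truth gives 9; no alternative beats it.
(Checking all 64 profiles: 24 have a profitable deviation, 40 do not.)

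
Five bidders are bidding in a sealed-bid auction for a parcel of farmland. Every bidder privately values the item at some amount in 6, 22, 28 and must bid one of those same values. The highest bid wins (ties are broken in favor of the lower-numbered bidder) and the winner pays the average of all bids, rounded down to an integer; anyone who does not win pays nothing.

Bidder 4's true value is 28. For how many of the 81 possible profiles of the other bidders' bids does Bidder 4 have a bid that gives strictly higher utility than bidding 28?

2

Others bid (6, 6, 6, 6): truth gives 18; bid 22 gives 19 > 18. Violating.
Others bid (6, 6, 6, 22): truth gives 15; bid 22 gives 16 > 15. Violating.
Others bid (6, 6, 6, 28): truth gives 14; no alternative beats it.
Others bid (6, 6, 22, 6): truth gives 15; no alternative beats it.
(Checking all 81 profiles: 2 have a profitable deviation, 79 do not.)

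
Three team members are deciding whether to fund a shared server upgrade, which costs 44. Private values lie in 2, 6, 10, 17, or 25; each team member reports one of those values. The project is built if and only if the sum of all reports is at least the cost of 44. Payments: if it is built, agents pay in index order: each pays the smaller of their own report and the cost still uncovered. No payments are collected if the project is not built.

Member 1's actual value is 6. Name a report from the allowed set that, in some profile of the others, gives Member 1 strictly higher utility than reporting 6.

2

Suppose Member 2 reports 17 and Member 3 reports 25.
Report 6: project built, pays 6, utility 6 - 6 = 0.
Report 2: project built, pays 2, utility 6 - 2 = 4.
So reporting 2 beats truth here (4 > 0).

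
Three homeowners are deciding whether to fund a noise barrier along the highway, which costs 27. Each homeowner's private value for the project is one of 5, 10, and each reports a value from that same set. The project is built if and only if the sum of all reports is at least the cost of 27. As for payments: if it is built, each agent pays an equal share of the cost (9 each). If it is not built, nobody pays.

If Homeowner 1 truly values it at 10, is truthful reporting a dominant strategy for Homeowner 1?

Check each profile of the others' reports and compare truth against every alternative report.
Others report (10, 10): truth gives 1, best alternative gives 0.
Others report (5, 5): truth gives 0, best alternative gives 0.
Others report (5, 10): truth gives 0, best alternative gives 0.
Others report (10, 5): truth gives 0, best alternative gives 0.
In every case the truthful report is at least as good as any alternative, so it is a dominant strategy.

Yes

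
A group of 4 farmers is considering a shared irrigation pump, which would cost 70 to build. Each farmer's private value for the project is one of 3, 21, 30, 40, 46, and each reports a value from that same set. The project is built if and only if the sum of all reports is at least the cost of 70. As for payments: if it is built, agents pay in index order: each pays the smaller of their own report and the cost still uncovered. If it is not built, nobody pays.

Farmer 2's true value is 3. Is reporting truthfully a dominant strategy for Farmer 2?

Yes

Check each profile of the others' reports and compare truth against every alternative report.
Others report (3, 3, 46): truth gives 0, best alternative gives -18.
Others report (3, 21, 30): truth gives 0, best alternative gives -18.
Others report (3, 21, 40): truth gives 0, best alternative gives -18.
Others report (3, 21, 46): truth gives 0, best alternative gives -18.
Others report (3, 30, 21): truth gives 0, best alternative gives -18.
Others report (3, 30, 30): truth gives 0, best alternative gives -18.
(Remaining 119 profiles checked similarly; truth is weakly best in each.)
In every case the truthful report is at least as good as any alternative, so it is a dominant strategy.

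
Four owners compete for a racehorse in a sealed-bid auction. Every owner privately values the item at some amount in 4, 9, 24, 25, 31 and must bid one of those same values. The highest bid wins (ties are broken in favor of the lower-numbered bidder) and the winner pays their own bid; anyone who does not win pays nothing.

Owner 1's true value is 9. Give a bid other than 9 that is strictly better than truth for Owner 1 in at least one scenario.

4

Suppose Owner 2 bids 4, Owner 3 bids 4 and Owner 4 bids 4.
Bid 9: wins, pays 9, utility 9 - 9 = 0.
Bid 4: wins, pays 4, utility 9 - 4 = 5.
So bidding 4 beats truth here (5 > 0).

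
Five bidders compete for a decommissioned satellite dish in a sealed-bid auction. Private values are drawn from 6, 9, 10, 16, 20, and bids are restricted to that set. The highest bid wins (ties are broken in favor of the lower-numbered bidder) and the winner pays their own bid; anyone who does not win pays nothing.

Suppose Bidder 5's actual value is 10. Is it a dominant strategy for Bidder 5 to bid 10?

No

Consider the case where Bidder 1 bids 6, Bidder 2 bids 6, Bidder 3 bids 6 and Bidder 4 bids 6.
Truthful bid 10: wins, pays 10, utility 10 - 10 = 0.
Bid 9 instead: wins, pays 9, utility 10 - 9 = 1.
Since 1 > 0, bidding 9 is strictly better here, so truthful bidding is not dominant.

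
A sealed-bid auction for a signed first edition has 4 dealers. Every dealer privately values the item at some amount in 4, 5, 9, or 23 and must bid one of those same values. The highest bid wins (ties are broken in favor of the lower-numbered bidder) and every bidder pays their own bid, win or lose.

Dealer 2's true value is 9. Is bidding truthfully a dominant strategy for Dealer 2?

No

Consider the case where Dealer 1 bids 4, Dealer 3 bids 4 and Dealer 4 bids 4.
Truthful bid 9: wins, pays 9, utility 9 - 9 = 0.
Bid 5 instead: wins, pays 5, utility 9 - 5 = 4.
Since 4 > 0, bidding 5 is strictly better here, so truthful bidding is not dominant.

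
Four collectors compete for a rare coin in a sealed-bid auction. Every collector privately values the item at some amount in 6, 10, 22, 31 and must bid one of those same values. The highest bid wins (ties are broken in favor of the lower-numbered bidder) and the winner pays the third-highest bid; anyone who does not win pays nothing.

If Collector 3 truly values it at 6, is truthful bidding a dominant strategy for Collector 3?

Yes

Check each profile of the others' bids and compare truth against every alternative bid.
Others bid (6, 6, 6): truth gives 0, best alternative gives 0.
Others bid (6, 6, 10): truth gives 0, best alternative gives 0.
Others bid (6, 6, 22): truth gives 0, best alternative gives 0.
Others bid (6, 6, 31): truth gives 0, best alternative gives 0.
Others bid (6, 10, 6): truth gives 0, best alternative gives 0.
Others bid (6, 10, 10): truth gives 0, best alternative gives 0.
(Remaining 58 profiles checked similarly; truth is weakly best in each.)
In every case the truthful bid is at least as good as any alternative, so it is a dominant strategy.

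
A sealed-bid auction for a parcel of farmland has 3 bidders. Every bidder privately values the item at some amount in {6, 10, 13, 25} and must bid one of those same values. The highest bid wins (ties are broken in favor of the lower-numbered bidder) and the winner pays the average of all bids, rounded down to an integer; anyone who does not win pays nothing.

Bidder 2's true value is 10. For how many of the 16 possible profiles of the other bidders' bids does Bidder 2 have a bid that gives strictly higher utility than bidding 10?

1

Others bid (10, 6): truth gives 0; bid 13 gives 1 > 0. Violating.
Others bid (6, 6): truth gives 3; no alternative beats it.
Others bid (6, 10): truth gives 2; no alternative beats it.
(Checking all 16 profiles: 1 has a profitable deviation, 15 do not.)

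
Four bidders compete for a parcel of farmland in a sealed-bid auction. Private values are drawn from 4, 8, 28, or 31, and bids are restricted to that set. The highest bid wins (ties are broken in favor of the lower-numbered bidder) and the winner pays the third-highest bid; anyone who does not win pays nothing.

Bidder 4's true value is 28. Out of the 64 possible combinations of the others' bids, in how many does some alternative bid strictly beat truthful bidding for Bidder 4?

12

Others bid (4, 4, 28): truth gives 0; bid 31 gives 24 > 0. Violating.
Others bid (4, 8, 28): truth gives 0; bid 31 gives 20 > 0. Violating.
Others bid (4, 28, 4): truth gives 0; bid 31 gives 24 > 0. Violating.
Others bid (4, 28, 8): truth gives 0; bid 31 gives 20 > 0. Violating.
Others bid (4, 4, 4): truth gives 24; no alternative beats it.
Others bid (4, 4, 8): truth gives 24; no alternative beats it.
(Checking all 64 profiles: 12 have a profitable deviation, 52 do not.)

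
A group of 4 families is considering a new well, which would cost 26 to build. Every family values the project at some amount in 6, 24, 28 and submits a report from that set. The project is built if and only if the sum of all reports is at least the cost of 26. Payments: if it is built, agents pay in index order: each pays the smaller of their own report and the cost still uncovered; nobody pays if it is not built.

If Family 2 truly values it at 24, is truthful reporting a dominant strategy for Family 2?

No

Consider the case where Family 1 reports 6, Family 3 reports 6 and Family 4 reports 24.
Truthful report 24: project built, pays 20, utility 24 - 20 = 4.
Report 6 instead: project built, pays 6, utility 24 - 6 = 18.
Since 18 > 4, reporting 6 is strictly better here, so truthful reporting is not dominant.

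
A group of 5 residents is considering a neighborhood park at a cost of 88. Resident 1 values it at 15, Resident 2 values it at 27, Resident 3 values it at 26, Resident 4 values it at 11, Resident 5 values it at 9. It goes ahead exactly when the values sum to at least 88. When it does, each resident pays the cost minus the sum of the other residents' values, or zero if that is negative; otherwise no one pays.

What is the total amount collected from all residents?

88

Total value 88 ≥ cost 88, so it is built.
Resident 1: others sum to 73; max(0, 88 - 73) = 15.
Resident 2: others sum to 61; max(0, 88 - 61) = 27.
Resident 3: others sum to 62; max(0, 88 - 62) = 26.
Resident 4: others sum to 77; max(0, 88 - 77) = 11.
Resident 5: others sum to 79; max(0, 88 - 79) = 9.
Total collected = 15 + 27 + 26 + 11 + 9 = 88.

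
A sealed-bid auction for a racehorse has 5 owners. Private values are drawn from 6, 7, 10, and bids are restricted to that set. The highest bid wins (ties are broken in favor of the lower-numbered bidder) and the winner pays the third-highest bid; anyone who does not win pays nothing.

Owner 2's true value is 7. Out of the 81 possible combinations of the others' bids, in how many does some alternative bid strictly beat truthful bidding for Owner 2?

4

Others bid (6, 6, 6, 10): truth gives 0; bid 10 gives 1 > 0. Violating.
Others bid (6, 6, 10, 6): truth gives 0; bid 10 gives 1 > 0. Violating.
Others bid (6, 10, 6, 6): truth gives 0; bid 10 gives 1 > 0. Violating.
Others bid (7, 6, 6, 6): truth gives 0; bid 10 gives 1 > 0. Violating.
Others bid (6, 6, 6, 6): truth gives 1; no alternative beats it.
Others bid (6, 6, 6, 7): truth gives 1; no alternative beats it.
(Checking all 81 profiles: 4 have a profitable deviation, 77 do not.)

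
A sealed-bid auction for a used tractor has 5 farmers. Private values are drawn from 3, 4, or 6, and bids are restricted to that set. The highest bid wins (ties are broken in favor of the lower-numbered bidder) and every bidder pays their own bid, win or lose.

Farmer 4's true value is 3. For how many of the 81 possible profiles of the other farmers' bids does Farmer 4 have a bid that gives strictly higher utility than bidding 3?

2

Others bid (3, 3, 3, 3): truth gives -3; bid 4 gives -1 > -3. Violating.
Others bid (3, 3, 3, 4): truth gives -3; bid 4 gives -1 > -3. Violating.
Others bid (3, 3, 3, 6): truth gives -3; no alternative beats it.
Others bid (3, 3, 4, 3): truth gives -3; no alternative beats it.
(Checking all 81 profiles: 2 have a profitable deviation, 79 do not.)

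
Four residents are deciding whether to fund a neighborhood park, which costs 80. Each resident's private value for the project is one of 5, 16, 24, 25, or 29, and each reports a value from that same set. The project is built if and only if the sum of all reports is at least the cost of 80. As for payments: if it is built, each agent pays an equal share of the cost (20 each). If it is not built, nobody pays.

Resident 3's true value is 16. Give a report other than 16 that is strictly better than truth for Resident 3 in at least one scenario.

5

Suppose Resident 1 reports 16, Resident 2 reports 24 and Resident 4 reports 24.
Report 16: project built, pays 20, utility 16 - 20 = -4.
Report 5: project not built, utility 0.
So reporting 5 beats truth here (0 > -4).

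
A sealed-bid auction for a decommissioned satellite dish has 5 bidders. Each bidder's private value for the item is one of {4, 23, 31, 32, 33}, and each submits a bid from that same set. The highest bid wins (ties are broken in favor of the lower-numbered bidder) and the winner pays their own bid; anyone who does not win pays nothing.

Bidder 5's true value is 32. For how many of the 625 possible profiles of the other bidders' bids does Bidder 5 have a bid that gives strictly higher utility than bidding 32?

Others bid (4, 4, 4, 4): truth gives 0; bid 23 gives 9 > 0. Violating.
Others bid (4, 4, 4, 23): truth gives 0; bid 31 gives 1 > 0. Violating.
Others bid (4, 4, 23, 4): truth gives 0; bid 31 gives 1 > 0. Violating.
Others bid (4, 4, 23, 23): truth gives 0; bid 31 gives 1 > 0. Violating.
Others bid (4, 4, 4, 31): truth gives 0; no alternative beats it.
Others bid (4, 4, 4, 32): truth gives 0; no alternative beats it.
(Checking all 625 profiles: 16 have a profitable deviation, 609 do not.)

16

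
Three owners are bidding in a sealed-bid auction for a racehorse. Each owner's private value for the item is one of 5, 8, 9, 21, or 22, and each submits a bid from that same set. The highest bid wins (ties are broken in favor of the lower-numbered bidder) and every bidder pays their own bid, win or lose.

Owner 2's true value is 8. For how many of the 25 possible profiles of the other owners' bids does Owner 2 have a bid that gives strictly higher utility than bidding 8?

23

Others bid (5, 9): truth gives -8; bid 9 gives -1 > -8. Violating.
Others bid (5, 21): truth gives -8; bid 5 gives -5 > -8. Violating.
Others bid (5, 22): truth gives -8; bid 5 gives -5 > -8. Violating.
Others bid (8, 5): truth gives -8; bid 9 gives -1 > -8. Violating.
Others bid (5, 5): truth gives 0; no alternative beats it.
Others bid (5, 8): truth gives 0; no alternative beats it.
(Checking all 25 profiles: 23 have a profitable deviation, 2 do not.)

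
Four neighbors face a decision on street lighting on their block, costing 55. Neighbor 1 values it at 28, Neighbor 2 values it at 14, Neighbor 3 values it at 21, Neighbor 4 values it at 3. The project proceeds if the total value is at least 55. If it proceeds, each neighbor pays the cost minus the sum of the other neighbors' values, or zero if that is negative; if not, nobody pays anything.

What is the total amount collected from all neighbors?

30

Total value 66 ≥ cost 55, so it is built.
Neighbor 1: others sum to 38; max(0, 55 - 38) = 17.
Neighbor 2: others sum to 52; max(0, 55 - 52) = 3.
Neighbor 3: others sum to 45; max(0, 55 - 45) = 10.
Neighbor 4: others sum to 63; max(0, 55 - 63) = 0.
Total collected = 17 + 3 + 10 + 0 = 30.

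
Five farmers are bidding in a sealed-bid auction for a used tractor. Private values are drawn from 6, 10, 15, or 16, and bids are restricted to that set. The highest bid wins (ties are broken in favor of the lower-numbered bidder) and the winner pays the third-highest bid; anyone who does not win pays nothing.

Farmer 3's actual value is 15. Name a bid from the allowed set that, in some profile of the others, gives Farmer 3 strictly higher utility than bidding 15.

16

Suppose Farmer 1 bids 6, Farmer 2 bids 6, Farmer 4 bids 6 and Farmer 5 bids 16.
Bid 15: loses, pays 0, utility 0.
Bid 16: wins, pays 6, utility 15 - 6 = 9.
So bidding 16 beats truth here (9 > 0).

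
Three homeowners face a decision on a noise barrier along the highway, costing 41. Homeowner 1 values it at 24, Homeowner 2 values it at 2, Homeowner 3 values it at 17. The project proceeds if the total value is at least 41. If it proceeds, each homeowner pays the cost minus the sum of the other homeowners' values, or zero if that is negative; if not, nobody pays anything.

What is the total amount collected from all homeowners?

Total value 43 ≥ cost 41, so it is built.
Homeowner 1: others sum to 19; max(0, 41 - 19) = 22.
Homeowner 2: others sum to 41; max(0, 41 - 41) = 0.
Homeowner 3: others sum to 26; max(0, 41 - 26) = 15.
Total collected = 22 + 0 + 15 = 37.

37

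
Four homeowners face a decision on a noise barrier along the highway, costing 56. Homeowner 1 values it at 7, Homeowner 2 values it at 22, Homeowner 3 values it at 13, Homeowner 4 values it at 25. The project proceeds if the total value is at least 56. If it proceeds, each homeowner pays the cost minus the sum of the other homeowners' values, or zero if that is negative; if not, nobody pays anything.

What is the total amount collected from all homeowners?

Total value 67 ≥ cost 56, so it is built.
Homeowner 1: others sum to 60; max(0, 56 - 60) = 0.
Homeowner 2: others sum to 45; max(0, 56 - 45) = 11.
Homeowner 3: others sum to 54; max(0, 56 - 54) = 2.
Homeowner 4: others sum to 42; max(0, 56 - 42) = 14.
Total collected = 0 + 11 + 2 + 14 = 27.

27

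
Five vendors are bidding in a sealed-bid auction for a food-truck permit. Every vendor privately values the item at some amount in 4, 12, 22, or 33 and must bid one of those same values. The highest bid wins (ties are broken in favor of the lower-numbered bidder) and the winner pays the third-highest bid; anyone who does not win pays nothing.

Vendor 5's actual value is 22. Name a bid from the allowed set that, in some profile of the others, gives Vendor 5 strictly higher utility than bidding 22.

Suppose Vendor 1 bids 4, Vendor 2 bids 4, Vendor 3 bids 4 and Vendor 4 bids 22.
Bid 22: loses, pays 0, utility 0.
Bid 33: wins, pays 4, utility 22 - 4 = 18.
So bidding 33 beats truth here (18 > 0).

33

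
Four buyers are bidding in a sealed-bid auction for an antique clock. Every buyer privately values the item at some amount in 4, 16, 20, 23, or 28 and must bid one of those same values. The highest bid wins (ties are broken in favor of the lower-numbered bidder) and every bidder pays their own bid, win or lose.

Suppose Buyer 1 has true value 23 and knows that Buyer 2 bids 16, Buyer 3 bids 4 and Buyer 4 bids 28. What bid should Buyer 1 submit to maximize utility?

Bid 4: loses but pays 4, utility -4.
Bid 16: loses but pays 16, utility -16.
Bid 20: loses but pays 20, utility -20.
Bid 23: loses but pays 23, utility -23.
Bid 28: wins, pays 28, utility 23 - 28 = -5.
The best choice is 4 with utility -4.

4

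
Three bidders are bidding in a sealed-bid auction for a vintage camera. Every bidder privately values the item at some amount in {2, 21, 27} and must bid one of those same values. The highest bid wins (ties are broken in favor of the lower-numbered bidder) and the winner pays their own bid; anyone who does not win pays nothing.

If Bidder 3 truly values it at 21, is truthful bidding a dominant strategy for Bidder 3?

Yes

Check each profile of the others' bids and compare truth against every alternative bid.
Others bid (2, 2): truth gives 0, best alternative gives 0.
Others bid (2, 21): truth gives 0, best alternative gives 0.
Others bid (2, 27): truth gives 0, best alternative gives 0.
Others bid (21, 2): truth gives 0, best alternative gives 0.
Others bid (21, 21): truth gives 0, best alternative gives 0.
Others bid (21, 27): truth gives 0, best alternative gives 0.
(Remaining 3 profiles checked similarly; truth is weakly best in each.)
In every case the truthful bid is at least as good as any alternative, so it is a dominant strategy.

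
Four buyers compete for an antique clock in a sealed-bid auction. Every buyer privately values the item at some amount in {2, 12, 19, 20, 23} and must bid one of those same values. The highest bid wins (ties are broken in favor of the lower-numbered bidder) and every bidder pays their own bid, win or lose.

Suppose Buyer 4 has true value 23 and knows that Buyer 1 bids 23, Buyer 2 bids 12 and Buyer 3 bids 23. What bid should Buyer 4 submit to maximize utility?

Bid 2: loses but pays 2, utility -2.
Bid 12: loses but pays 12, utility -12.
Bid 19: loses but pays 19, utility -19.
Bid 20: loses but pays 20, utility -20.
Bid 23: loses but pays 23, utility -23.
The best choice is 2 with utility -2.

2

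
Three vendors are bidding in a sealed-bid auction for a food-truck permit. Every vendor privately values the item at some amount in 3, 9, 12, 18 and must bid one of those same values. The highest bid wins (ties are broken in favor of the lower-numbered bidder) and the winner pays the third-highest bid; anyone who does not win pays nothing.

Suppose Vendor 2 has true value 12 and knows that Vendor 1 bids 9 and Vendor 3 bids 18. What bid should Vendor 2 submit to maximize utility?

18

Bid 3: loses, pays 0, utility 0.
Bid 9: loses, pays 0, utility 0.
Bid 12: loses, pays 0, utility 0.
Bid 18: wins, pays 9, utility 12 - 9 = 3.
The best choice is 18 with utility 3.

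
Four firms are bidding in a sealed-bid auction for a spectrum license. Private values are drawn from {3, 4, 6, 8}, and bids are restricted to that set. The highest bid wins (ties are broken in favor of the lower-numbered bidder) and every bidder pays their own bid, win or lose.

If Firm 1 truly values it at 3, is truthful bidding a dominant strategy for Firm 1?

Consider the case where Firm 2 bids 3, Firm 3 bids 3 and Firm 4 bids 4.
Truthful bid 3: loses but pays 3, utility -3.
Bid 4 instead: wins, pays 4, utility 3 - 4 = -1.
Since -1 > -3, bidding 4 is strictly better here, so truthful bidding is not dominant.

No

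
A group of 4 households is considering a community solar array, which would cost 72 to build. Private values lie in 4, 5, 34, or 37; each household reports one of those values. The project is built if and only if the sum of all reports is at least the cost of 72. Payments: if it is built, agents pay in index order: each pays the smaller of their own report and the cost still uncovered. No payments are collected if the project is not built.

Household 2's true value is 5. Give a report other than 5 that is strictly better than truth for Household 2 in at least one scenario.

Suppose Household 1 reports 4, Household 3 reports 34 and Household 4 reports 34.
Report 5: project built, pays 5, utility 5 - 5 = 0.
Report 4: project built, pays 4, utility 5 - 4 = 1.
So reporting 4 beats truth here (1 > 0).

4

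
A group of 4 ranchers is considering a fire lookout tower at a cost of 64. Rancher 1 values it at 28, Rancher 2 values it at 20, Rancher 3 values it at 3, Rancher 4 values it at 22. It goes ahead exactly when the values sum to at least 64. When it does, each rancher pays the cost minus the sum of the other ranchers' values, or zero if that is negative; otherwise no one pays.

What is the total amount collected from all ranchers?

Total value 73 ≥ cost 64, so it is built.
Rancher 1: others sum to 45; max(0, 64 - 45) = 19.
Rancher 2: others sum to 53; max(0, 64 - 53) = 11.
Rancher 3: others sum to 70; max(0, 64 - 70) = 0.
Rancher 4: others sum to 51; max(0, 64 - 51) = 13.
Total collected = 19 + 11 + 0 + 13 = 43.

43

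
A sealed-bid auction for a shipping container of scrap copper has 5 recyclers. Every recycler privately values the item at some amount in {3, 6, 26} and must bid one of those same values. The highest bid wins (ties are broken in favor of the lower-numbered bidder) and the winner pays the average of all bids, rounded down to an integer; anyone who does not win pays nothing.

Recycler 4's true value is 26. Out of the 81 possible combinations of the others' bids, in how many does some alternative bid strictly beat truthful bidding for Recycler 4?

2

Others bid (3, 3, 3, 3): truth gives 19; bid 6 gives 23 > 19. Violating.
Others bid (3, 3, 3, 6): truth gives 18; bid 6 gives 22 > 18. Violating.
Others bid (3, 3, 3, 26): truth gives 14; no alternative beats it.
Others bid (3, 3, 6, 3): truth gives 18; no alternative beats it.
(Checking all 81 profiles: 2 have a profitable deviation, 79 do not.)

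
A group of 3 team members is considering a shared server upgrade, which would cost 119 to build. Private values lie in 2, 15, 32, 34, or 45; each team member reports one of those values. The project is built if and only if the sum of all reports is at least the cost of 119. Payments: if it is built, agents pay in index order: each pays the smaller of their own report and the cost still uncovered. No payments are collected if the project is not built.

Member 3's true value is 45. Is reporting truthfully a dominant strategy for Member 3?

Yes

Check each profile of the others' reports and compare truth against every alternative report.
Others report (34, 45): truth gives 5, best alternative gives 0.
Others report (45, 34): truth gives 5, best alternative gives 0.
Others report (32, 45): truth gives 3, best alternative gives 0.
Others report (45, 32): truth gives 3, best alternative gives 0.
Others report (45, 45): truth gives 16, best alternative gives 16.
Others report (2, 2): truth gives 0, best alternative gives 0.
(Remaining 19 profiles checked similarly; truth is weakly best in each.)
In every case the truthful report is at least as good as any alternative, so it is a dominant strategy.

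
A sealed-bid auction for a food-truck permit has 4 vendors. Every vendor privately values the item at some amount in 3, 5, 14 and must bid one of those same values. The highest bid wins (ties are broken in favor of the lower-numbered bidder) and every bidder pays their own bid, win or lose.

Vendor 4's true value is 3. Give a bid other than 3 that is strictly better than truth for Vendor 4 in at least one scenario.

5

Suppose Vendor 1 bids 3, Vendor 2 bids 3 and Vendor 3 bids 3.
Bid 3: loses but pays 3, utility -3.
Bid 5: wins, pays 5, utility 3 - 5 = -2.
So bidding 5 beats truth here (-2 > -3).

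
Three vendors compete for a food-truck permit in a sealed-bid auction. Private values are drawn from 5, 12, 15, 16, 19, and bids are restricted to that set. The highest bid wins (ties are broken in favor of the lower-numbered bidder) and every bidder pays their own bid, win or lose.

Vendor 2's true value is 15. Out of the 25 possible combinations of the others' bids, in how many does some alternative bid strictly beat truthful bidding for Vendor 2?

21

Others bid (5, 5): truth gives 0; bid 12 gives 3 > 0. Violating.
Others bid (5, 12): truth gives 0; bid 12 gives 3 > 0. Violating.
Others bid (5, 16): truth gives -15; bid 16 gives -1 > -15. Violating.
Others bid (5, 19): truth gives -15; bid 19 gives -4 > -15. Violating.
Others bid (5, 15): truth gives 0; no alternative beats it.
Others bid (12, 5): truth gives 0; no alternative beats it.
(Checking all 25 profiles: 21 have a profitable deviation, 4 do not.)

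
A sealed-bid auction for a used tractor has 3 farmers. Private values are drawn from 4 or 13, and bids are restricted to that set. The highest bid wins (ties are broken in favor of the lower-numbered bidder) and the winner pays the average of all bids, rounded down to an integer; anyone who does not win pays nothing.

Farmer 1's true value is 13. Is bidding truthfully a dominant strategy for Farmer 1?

Consider the case where Farmer 2 bids 4 and Farmer 3 bids 4.
Truthful bid 13: wins, pays 7, utility 13 - 7 = 6.
Bid 4 instead: wins, pays 4, utility 13 - 4 = 9.
Since 9 > 6, bidding 4 is strictly better here, so truthful bidding is not dominant.

No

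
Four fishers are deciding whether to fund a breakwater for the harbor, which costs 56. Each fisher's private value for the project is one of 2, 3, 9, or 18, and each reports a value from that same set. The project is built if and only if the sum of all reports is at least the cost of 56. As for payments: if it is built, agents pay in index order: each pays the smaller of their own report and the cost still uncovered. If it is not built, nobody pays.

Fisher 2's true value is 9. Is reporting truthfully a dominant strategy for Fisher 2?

No

Consider the case where Fisher 1 reports 18, Fisher 3 reports 18 and Fisher 4 reports 18.
Truthful report 9: project built, pays 9, utility 9 - 9 = 0.
Report 2 instead: project built, pays 2, utility 9 - 2 = 7.
Since 7 > 0, reporting 2 is strictly better here, so truthful reporting is not dominant.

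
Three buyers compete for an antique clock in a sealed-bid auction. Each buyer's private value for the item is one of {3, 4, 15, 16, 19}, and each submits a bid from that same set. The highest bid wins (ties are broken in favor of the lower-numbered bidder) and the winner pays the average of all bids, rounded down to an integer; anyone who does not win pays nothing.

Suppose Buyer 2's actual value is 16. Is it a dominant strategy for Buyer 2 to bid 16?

Consider the case where Buyer 1 bids 3 and Buyer 3 bids 3.
Truthful bid 16: wins, pays 7, utility 16 - 7 = 9.
Bid 4 instead: wins, pays 3, utility 16 - 3 = 13.
Since 13 > 9, bidding 4 is strictly better here, so truthful bidding is not dominant.

No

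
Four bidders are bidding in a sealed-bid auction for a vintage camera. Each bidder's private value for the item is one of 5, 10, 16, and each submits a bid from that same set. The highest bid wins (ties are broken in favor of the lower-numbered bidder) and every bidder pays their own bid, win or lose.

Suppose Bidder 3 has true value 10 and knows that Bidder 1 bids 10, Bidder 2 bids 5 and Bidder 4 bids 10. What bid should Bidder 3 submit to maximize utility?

5

Bid 5: loses but pays 5, utility -5.
Bid 10: loses but pays 10, utility -10.
Bid 16: wins, pays 16, utility 10 - 16 = -6.
The best choice is 5 with utility -5.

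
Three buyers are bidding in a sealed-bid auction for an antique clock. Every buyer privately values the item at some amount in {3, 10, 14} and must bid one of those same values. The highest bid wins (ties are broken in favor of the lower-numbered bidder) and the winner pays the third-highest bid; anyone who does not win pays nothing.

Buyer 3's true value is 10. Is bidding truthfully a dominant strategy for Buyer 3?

No

Consider the case where Buyer 1 bids 3 and Buyer 2 bids 10.
Truthful bid 10: loses, pays 0, utility 0.
Bid 14 instead: wins, pays 3, utility 10 - 3 = 7.
Since 7 > 0, bidding 14 is strictly better here, so truthful bidding is not dominant.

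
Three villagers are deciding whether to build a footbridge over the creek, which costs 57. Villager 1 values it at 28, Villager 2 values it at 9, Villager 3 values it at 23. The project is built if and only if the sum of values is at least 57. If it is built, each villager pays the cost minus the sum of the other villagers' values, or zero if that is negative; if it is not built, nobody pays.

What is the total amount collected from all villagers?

Total value 60 ≥ cost 57, so it is built.
Villager 1: others sum to 32; max(0, 57 - 32) = 25.
Villager 2: others sum to 51; max(0, 57 - 51) = 6.
Villager 3: others sum to 37; max(0, 57 - 37) = 20.
Total collected = 25 + 6 + 20 = 51.

51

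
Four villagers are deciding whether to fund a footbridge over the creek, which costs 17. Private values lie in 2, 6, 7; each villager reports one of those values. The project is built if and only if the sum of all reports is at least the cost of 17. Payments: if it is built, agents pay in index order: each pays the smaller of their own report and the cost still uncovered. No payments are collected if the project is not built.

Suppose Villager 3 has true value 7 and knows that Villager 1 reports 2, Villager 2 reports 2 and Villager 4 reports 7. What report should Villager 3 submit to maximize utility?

Report 2: project not built, utility 0.
Report 6: project built, pays 6, utility 7 - 6 = 1.
Report 7: project built, pays 7, utility 7 - 7 = 0.
The best choice is 6 with utility 1.

6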